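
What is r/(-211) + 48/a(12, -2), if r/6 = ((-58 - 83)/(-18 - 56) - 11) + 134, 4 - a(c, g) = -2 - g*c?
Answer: -145643/23421 ≈ -6.2185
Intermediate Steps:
a(c, g) = 6 + c*g (a(c, g) = 4 - (-2 - g*c) = 4 - (-2 - c*g) = 4 + (2 + c*g) = 6 + c*g)
r = 27729/37 (r = 6*(((-58 - 83)/(-18 - 56) - 11) + 134) = 6*((-141/(-74) - 11) + 134) = 6*((-141*(-1/74) - 11) + 134) = 6*((141/74 - 11) + 134) = 6*(-673/74 + 134) = 6*(9243/74) = 27729/37 ≈ 749.43)
r/(-211) + 48/a(12, -2) = (27729/37)/(-211) + 48/(6 + 12*(-2)) = (27729/37)*(-1/211) + 48/(6 - 24) = -27729/7807 + 48/(-18) = -27729/7807 + 48*(-1/18) = -27729/7807 - 8/3 = -145643/23421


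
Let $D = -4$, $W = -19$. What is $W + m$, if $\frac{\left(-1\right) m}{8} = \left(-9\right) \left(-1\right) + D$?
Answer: $-59$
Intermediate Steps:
$m = -40$ ($m = - 8 \left(\left(-9\right) \left(-1\right) - 4\right) = - 8 \left(9 - 4\right) = \left(-8\right) 5 = -40$)
$W + m = -19 - 40 = -59$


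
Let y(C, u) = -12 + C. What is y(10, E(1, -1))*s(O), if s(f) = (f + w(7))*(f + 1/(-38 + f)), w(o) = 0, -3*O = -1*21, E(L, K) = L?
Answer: -3024/31 ≈ -97.548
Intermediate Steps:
O = 7 (O = -(-1)*21/3 = -⅓*(-21) = 7)
s(f) = f*(f + 1/(-38 + f)) (s(f) = (f + 0)*(f + 1/(-38 + f)) = f*(f + 1/(-38 + f)))
y(10, E(1, -1))*s(O) = (-12 + 10)*(7*(1 + 7² - 38*7)/(-38 + 7)) = -14*(1 + 49 - 266)/(-31) = -14*(-1)*(-216)/31 = -2*1512/31 = -3024/31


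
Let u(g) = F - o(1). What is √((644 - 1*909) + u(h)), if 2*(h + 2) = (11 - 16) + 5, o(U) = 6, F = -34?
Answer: I*√305 ≈ 17.464*I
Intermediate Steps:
h = -2 (h = -2 + ((11 - 16) + 5)/2 = -2 + (-5 + 5)/2 = -2 + (½)*0 = -2 + 0 = -2)
u(g) = -40 (u(g) = -34 - 1*6 = -34 - 6 = -40)
√((644 - 1*909) + u(h)) = √((644 - 1*909) - 40) = √((644 - 909) - 40) = √(-265 - 40) = √(-305) = I*√305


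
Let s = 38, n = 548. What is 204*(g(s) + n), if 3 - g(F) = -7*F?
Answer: 166668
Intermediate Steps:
g(F) = 3 + 7*F (g(F) = 3 - (-7)*F = 3 + 7*F)
204*(g(s) + n) = 204*((3 + 7*38) + 548) = 204*((3 + 266) + 548) = 204*(269 + 548) = 204*817 = 166668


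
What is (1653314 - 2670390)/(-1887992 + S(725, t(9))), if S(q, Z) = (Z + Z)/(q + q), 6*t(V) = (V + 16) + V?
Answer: 2212140300/4106382583 ≈ 0.53871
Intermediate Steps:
t(V) = 8/3 + V/3 (t(V) = ((V + 16) + V)/6 = ((16 + V) + V)/6 = (16 + 2*V)/6 = 8/3 + V/3)
S(q, Z) = Z/q (S(q, Z) = (2*Z)/((2*q)) = (2*Z)*(1/(2*q)) = Z/q)
(1653314 - 2670390)/(-1887992 + S(725, t(9))) = (1653314 - 2670390)/(-1887992 + (8/3 + (⅓)*9)/725) = -1017076/(-1887992 + (8/3 + 3)*(1/725)) = -1017076/(-1887992 + (17/3)*(1/725)) = -1017076/(-1887992 + 17/2175) = -1017076/(-4106382583/2175) = -1017076*(-2175/4106382583) = 2212140300/4106382583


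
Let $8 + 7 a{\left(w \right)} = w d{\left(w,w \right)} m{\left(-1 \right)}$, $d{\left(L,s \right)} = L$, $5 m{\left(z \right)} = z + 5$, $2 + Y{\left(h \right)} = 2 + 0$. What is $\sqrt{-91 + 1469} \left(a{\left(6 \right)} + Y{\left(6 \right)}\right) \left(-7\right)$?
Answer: $- \frac{104 \sqrt{1378}}{5} \approx -772.13$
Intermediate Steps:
$Y{\left(h \right)} = 0$ ($Y{\left(h \right)} = -2 + \left(2 + 0\right) = -2 + 2 = 0$)
$m{\left(z \right)} = 1 + \frac{z}{5}$ ($m{\left(z \right)} = \frac{z + 5}{5} = \frac{5 + z}{5} = 1 + \frac{z}{5}$)
$a{\left(w \right)} = - \frac{8}{7} + \frac{4 w^{2}}{35}$ ($a{\left(w \right)} = - \frac{8}{7} + \frac{w w \left(1 + \frac{1}{5} \left(-1\right)\right)}{7} = - \frac{8}{7} + \frac{w^{2} \left(1 - \frac{1}{5}\right)}{7} = - \frac{8}{7} + \frac{w^{2} \cdot \frac{4}{5}}{7} = - \frac{8}{7} + \frac{\frac{4}{5} w^{2}}{7} = - \frac{8}{7} + \frac{4 w^{2}}{35}$)
$\sqrt{-91 + 1469} \left(a{\left(6 \right)} + Y{\left(6 \right)}\right) \left(-7\right) = \sqrt{-91 + 1469} \left(\left(- \frac{8}{7} + \frac{4 \cdot 6^{2}}{35}\right) + 0\right) \left(-7\right) = \sqrt{1378} \left(\left(- \frac{8}{7} + \frac{4}{35} \cdot 36\right) + 0\right) \left(-7\right) = \sqrt{1378} \left(\left(- \frac{8}{7} + \frac{144}{35}\right) + 0\right) \left(-7\right) = \sqrt{1378} \left(\frac{104}{35} + 0\right) \left(-7\right) = \sqrt{1378} \cdot \frac{104}{35} \left(-7\right) = \sqrt{1378} \left(- \frac{104}{5}\right) = - \frac{104 \sqrt{1378}}{5}$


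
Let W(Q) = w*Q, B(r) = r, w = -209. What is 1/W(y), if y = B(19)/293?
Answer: -293/3971 ≈ -0.073785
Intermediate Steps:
y = 19/293 ≈ 0.064846
W(Q) = -209*Q
1/W(y) = 1/(-209*19/293) = 1/(-3971/293) = -293/3971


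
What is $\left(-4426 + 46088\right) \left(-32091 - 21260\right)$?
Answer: $-2222709362$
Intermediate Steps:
$\left(-4426 + 46088\right) \left(-32091 - 21260\right) = 41662 \left(-53351\right) = -2222709362$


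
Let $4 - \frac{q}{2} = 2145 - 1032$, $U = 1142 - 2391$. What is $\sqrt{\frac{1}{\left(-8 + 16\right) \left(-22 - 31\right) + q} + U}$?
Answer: $\frac{9 i \sqrt{107632438}}{2642} \approx 35.341 i$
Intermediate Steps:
$U = -1249$ ($U = 1142 - 2391 = -1249$)
$q = -2218$ ($q = 8 - 2 \left(2145 - 1032\right) = 8 - 2226 = -2218$)
$\sqrt{\frac{1}{\left(-8 + 16\right) \left(-22 - 31\right) + q} + U} = \sqrt{\frac{1}{\left(-8 + 16\right) \left(-22 - 31\right) - 2218} - 1249} = \sqrt{\frac{1}{8 \left(-53\right) - 2218} - 1249} = \sqrt{\frac{1}{-424 - 2218} - 1249} = \sqrt{\frac{1}{-2642} - 1249} = \sqrt{- \frac{1}{2642} - 1249} = \sqrt{- \frac{3299859}{2642}} = \frac{9 i \sqrt{107632438}}{2642}$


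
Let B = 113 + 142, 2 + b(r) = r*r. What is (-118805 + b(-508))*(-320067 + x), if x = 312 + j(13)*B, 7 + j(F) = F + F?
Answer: -43853421870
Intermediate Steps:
b(r) = -2 + r**2 (b(r) = -2 + r*r = -2 + r**2)
j(F) = -7 + 2*F (j(F) = -7 + (F + F) = -7 + 2*F)
B = 255
x = 5157 (x = 312 + (-7 + 2*13)*255 = 312 + (-7 + 26)*255 = 312 + 19*255 = 312 + 4845 = 5157)
(-118805 + b(-508))*(-320067 + x) = (-118805 + (-2 + (-508)**2))*(-320067 + 5157) = (-118805 + (-2 + 258064))*(-314910) = (-118805 + 258062)*(-314910) = 139257*(-314910) = -43853421870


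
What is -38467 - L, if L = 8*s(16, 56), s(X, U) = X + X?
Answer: -38723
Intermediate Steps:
s(X, U) = 2*X
L = 256 (L = 8*(2*16) = 8*32 = 256)
-38467 - L = -38467 - 1*256 = -38467 - 256 = -38723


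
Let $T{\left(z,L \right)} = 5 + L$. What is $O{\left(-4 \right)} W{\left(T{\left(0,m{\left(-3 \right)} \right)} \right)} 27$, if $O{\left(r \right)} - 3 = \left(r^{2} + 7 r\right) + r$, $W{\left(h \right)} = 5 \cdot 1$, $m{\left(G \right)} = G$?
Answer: $-1755$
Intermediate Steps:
$W{\left(h \right)} = 5$
$O{\left(r \right)} = 3 + r^{2} + 8 r$ ($O{\left(r \right)} = 3 + \left(\left(r^{2} + 7 r\right) + r\right) = 3 + \left(r^{2} + 8 r\right) = 3 + r^{2} + 8 r$)
$O{\left(-4 \right)} W{\left(T{\left(0,m{\left(-3 \right)} \right)} \right)} 27 = \left(3 + \left(-4\right)^{2} + 8 \left(-4\right)\right) 5 \cdot 27 = \left(3 + 16 - 32\right) 5 \cdot 27 = \left(-13\right) 5 \cdot 27 = \left(-65\right) 27 = -1755$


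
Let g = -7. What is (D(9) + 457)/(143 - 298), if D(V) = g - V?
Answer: -441/155 ≈ -2.8452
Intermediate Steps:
D(V) = -7 - V
(D(9) + 457)/(143 - 298) = ((-7 - 1*9) + 457)/(143 - 298) = ((-7 - 9) + 457)/(-155) = (-16 + 457)*(-1/155) = 441*(-1/155) = -441/155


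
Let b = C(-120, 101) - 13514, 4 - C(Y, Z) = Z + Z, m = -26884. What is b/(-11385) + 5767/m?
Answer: 27543283/27824940 ≈ 0.98988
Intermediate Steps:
C(Y, Z) = 4 - 2*Z (C(Y, Z) = 4 - (Z + Z) = 4 - 2*Z)
b = -13712 (b = (4 - 2*101) - 13514 = (4 - 202) - 13514 = -198 - 13514 = -13712)
b/(-11385) + 5767/m = -13712/(-11385) + 5767/(-26884) = -13712*(-1/11385) + 5767*(-1/26884) = 13712/11385 - 5767/26884 = 27543283/27824940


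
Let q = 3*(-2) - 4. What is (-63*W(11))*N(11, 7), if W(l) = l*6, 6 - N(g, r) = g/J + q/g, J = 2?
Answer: -5859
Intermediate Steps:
q = -10 (q = -6 - 4 = -10)
N(g, r) = 6 + 10/g - g/2 (N(g, r) = 6 - (g/2 - 10/g) = 6 + (10/g - g/2) = 6 + 10/g - g/2)
W(l) = 6*l
(-63*W(11))*N(11, 7) = (-378*11)*(6 + 10/11 - 1/2*11) = (-63*66)*(6 + 10*(1/11) - 11/2) = -4158*(6 + 10/11 - 11/2) = -4158*31/22 = -5859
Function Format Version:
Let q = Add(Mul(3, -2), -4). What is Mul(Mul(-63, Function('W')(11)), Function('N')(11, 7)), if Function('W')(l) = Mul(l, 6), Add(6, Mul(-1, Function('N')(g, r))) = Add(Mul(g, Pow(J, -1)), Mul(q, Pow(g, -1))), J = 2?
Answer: -5859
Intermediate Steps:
q = -10 (q = Add(-6, -4) = -10)
Function('N')(g, r) = Add(6, Mul(10, Pow(g, -1)), Mul(Rational(-1, 2), g)) (Function('N')(g, r) = Add(6, Mul(-1, Add(Mul(g, Pow(2, -1)), Mul(-10, Pow(g, -1))))) = Add(6, Mul(-1, Add(Mul(g, Rational(1, 2)), Mul(-10, Pow(g, -1))))) = Add(6, Mul(-1, Add(Mul(Rational(1, 2), g), Mul(-10, Pow(g, -1))))) = Add(6, Add(Mul(10, Pow(g, -1)), Mul(Rational(-1, 2), g))) = Add(6, Mul(10, Pow(g, -1)), Mul(Rational(-1, 2), g)))
Function('W')(l) = Mul(6, l)
Mul(Mul(-63, Function('W')(11)), Function('N')(11, 7)) = Mul(Mul(-63, Mul(6, 11)), Add(6, Mul(10, Pow(11, -1)), Mul(Rational(-1, 2), 11))) = Mul(Mul(-63, 66), Add(6, Mul(10, Rational(1, 11)), Rational(-11, 2))) = Mul(-4158, Add(6, Rational(10, 11), Rational(-11, 2))) = Mul(-4158, Rational(31, 22)) = -5859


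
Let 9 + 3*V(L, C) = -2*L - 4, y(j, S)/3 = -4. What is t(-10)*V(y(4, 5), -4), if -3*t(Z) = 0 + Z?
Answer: 110/9 ≈ 12.222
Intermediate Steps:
y(j, S) = -12 (y(j, S) = 3*(-4) = -12)
V(L, C) = -13/3 - 2*L/3 (V(L, C) = -3 + (-2*L - 4)/3 = -3 + (-4 - 2*L)/3 = -3 + (-4/3 - 2*L/3) = -13/3 - 2*L/3)
t(Z) = -Z/3 (t(Z) = -(0 + Z)/3 = -Z/3)
t(-10)*V(y(4, 5), -4) = (-1/3*(-10))*(-13/3 - 2/3*(-12)) = 10*(-13/3 + 8)/3 = (10/3)*(11/3) = 110/9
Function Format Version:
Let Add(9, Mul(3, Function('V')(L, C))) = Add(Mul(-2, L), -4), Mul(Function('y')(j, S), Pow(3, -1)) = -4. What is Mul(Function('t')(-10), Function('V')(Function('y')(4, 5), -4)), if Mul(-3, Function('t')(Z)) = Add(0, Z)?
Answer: Rational(110, 9) ≈ 12.222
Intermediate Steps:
Function('y')(j, S) = -12 (Function('y')(j, S) = Mul(3, -4) = -12)
Function('V')(L, C) = Add(Rational(-13, 3), Mul(Rational(-2, 3), L)) (Function('V')(L, C) = Add(-3, Mul(Rational(1, 3), Add(Mul(-2, L), -4))) = Add(-3, Mul(Rational(1, 3), Add(-4, Mul(-2, L)))) = Add(-3, Add(Rational(-4, 3), Mul(Rational(-2, 3), L))) = Add(Rational(-13, 3), Mul(Rational(-2, 3), L)))
Function('t')(Z) = Mul(Rational(-1, 3), Z) (Function('t')(Z) = Mul(Rational(-1, 3), Add(0, Z)) = Mul(Rational(-1, 3), Z))
Mul(Function('t')(-10), Function('V')(Function('y')(4, 5), -4)) = Mul(Mul(Rational(-1, 3), -10), Add(Rational(-13, 3), Mul(Rational(-2, 3), -12))) = Mul(Rational(10, 3), Add(Rational(-13, 3), 8)) = Mul(Rational(10, 3), Rational(11, 3)) = Rational(110, 9)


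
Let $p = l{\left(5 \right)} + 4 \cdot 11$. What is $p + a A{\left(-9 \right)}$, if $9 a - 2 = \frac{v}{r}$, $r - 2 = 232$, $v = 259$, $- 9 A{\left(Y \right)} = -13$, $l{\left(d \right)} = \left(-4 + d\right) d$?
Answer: $\frac{72169}{1458} \approx 49.499$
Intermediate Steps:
$l{\left(d \right)} = d \left(-4 + d\right)$
$A{\left(Y \right)} = \frac{13}{9}$ ($A{\left(Y \right)} = \left(- \frac{1}{9}\right) \left(-13\right) = \frac{13}{9}$)
$p = 49$ ($p = 5 \left(-4 + 5\right) + 4 \cdot 11 = 5 \cdot 1 + 44 = 5 + 44 = 49$)
$r = 234$ ($r = 2 + 232 = 234$)
$a = \frac{727}{2106}$ ($a = \frac{2}{9} + \frac{259 \cdot \frac{1}{234}}{9} = \frac{2}{9} + \frac{1}{9} \cdot \frac{259}{234} = \frac{2}{9} + \frac{259}{2106} = \frac{727}{2106} \approx 0.3452$)
$p + a A{\left(-9 \right)} = 49 + \frac{727}{2106} \cdot \frac{13}{9} = 49 + \frac{727}{1458} = \frac{72169}{1458}$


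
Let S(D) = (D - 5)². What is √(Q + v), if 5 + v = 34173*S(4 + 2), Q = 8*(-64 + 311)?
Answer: 12*√251 ≈ 190.12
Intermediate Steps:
Q = 1976 (Q = 8*247 = 1976)
S(D) = (-5 + D)²
v = 34168 (v = -5 + 34173*(-5 + (4 + 2))² = -5 + 34173*(-5 + 6)² = -5 + 34173*1² = -5 + 34173*1 = -5 + 34173 = 34168)
√(Q + v) = √(1976 + 34168) = √36144 = 12*√251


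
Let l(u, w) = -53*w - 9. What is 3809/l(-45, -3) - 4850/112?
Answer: -75223/4200 ≈ -17.910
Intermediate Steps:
l(u, w) = -9 - 53*w
3809/l(-45, -3) - 4850/112 = 3809/(-9 - 53*(-3)) - 4850/112 = 3809/(-9 + 159) - 4850*1/112 = 3809/150 - 2425/56 = -75223/4200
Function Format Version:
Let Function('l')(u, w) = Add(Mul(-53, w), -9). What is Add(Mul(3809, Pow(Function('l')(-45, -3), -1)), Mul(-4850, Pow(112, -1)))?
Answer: Rational(-75223, 4200) ≈ -17.910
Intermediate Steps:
Function('l')(u, w) = Add(-9, Mul(-53, w))
Add(Mul(3809, Pow(Function('l')(-45, -3), -1)), Mul(-4850, Pow(112, -1))) = Add(Mul(3809, Pow(Add(-9, Mul(-53, -3)), -1)), Mul(-4850, Pow(112, -1))) = Add(Mul(3809, Pow(Add(-9, 159), -1)), Mul(-4850, Rational(1, 112))) = Add(Mul(3809, Pow(150, -1)), Rational(-2425, 56)) = Add(Mul(3809, Rational(1, 150)), Rational(-2425, 56)) = Add(Rational(3809, 150), Rational(-2425, 56)) = Rational(-75223, 4200)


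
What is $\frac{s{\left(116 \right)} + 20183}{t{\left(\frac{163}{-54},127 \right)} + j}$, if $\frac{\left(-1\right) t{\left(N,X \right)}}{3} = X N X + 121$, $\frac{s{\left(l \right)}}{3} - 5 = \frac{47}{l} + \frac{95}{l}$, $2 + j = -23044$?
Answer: $\frac{10545273}{64022285} \approx 0.16471$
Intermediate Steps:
$j = -23046$ ($j = -2 - 23044 = -23046$)
$s{\left(l \right)} = 15 + \frac{426}{l}$ ($s{\left(l \right)} = 15 + 3 \left(\frac{47}{l} + \frac{95}{l}\right) = 15 + 3 \frac{142}{l} = 15 + \frac{426}{l}$)
$t{\left(N,X \right)} = -363 - 3 N X^{2}$ ($t{\left(N,X \right)} = - 3 \left(X N X + 121\right) = - 3 \left(N X X + 121\right) = - 3 \left(N X^{2} + 121\right) = - 3 \left(121 + N X^{2}\right) = -363 - 3 N X^{2}$)
$\frac{s{\left(116 \right)} + 20183}{t{\left(\frac{163}{-54},127 \right)} + j} = \frac{\left(15 + \frac{426}{116}\right) + 20183}{\left(-363 - 3 \frac{163}{-54} \cdot 127^{2}\right) - 23046} = \frac{\left(15 + 426 \cdot \frac{1}{116}\right) + 20183}{\left(-363 - 3 \cdot 163 \left(- \frac{1}{54}\right) 16129\right) - 23046} = \frac{\left(15 + \frac{213}{58}\right) + 20183}{\left(-363 - \left(- \frac{163}{18}\right) 16129\right) - 23046} = \frac{\frac{1083}{58} + 20183}{\left(-363 + \frac{2629027}{18}\right) - 23046} = \frac{1171697}{58 \left(\frac{2622493}{18} - 23046\right)} = \frac{1171697}{58 \cdot \frac{2207665}{18}} = \frac{1171697}{58} \cdot \frac{18}{2207665} = \frac{10545273}{64022285}$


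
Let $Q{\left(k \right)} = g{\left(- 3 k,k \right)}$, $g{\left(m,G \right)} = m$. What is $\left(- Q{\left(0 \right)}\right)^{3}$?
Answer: $0$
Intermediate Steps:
$Q{\left(k \right)} = - 3 k$
$\left(- Q{\left(0 \right)}\right)^{3} = \left(- \left(-3\right) 0\right)^{3} = \left(\left(-1\right) 0\right)^{3} = 0^{3} = 0$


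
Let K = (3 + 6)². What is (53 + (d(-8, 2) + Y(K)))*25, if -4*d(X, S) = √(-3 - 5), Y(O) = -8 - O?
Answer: -900 - 25*I*√2/2 ≈ -900.0 - 17.678*I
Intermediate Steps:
K = 81 (K = 9² = 81)
d(X, S) = -I*√2/2 (d(X, S) = -√(-3 - 5)/4 = -I*√2/2)
(53 + (d(-8, 2) + Y(K)))*25 = (53 + (-I*√2/2 + (-8 - 1*81)))*25 = (53 + (-I*√2/2 + (-8 - 81)))*25 = (53 + (-I*√2/2 - 89))*25 = (53 + (-89 - I*√2/2))*25 = (-36 - I*√2/2)*25 = -900 - 25*I*√2/2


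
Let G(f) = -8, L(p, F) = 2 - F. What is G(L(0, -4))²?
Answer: 64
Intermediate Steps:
G(L(0, -4))² = (-8)² = 64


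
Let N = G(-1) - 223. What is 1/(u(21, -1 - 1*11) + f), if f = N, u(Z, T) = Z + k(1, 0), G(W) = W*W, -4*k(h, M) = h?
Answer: -4/805 ≈ -0.0049689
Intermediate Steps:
k(h, M) = -h/4
G(W) = W**2
u(Z, T) = -1/4 + Z (u(Z, T) = Z - 1/4*1 = Z - 1/4 = -1/4 + Z)
N = -222 (N = (-1)**2 - 223 = 1 - 223 = -222)
f = -222
1/(u(21, -1 - 1*11) + f) = 1/((-1/4 + 21) - 222) = 1/(83/4 - 222) = 1/(-805/4) = -4/805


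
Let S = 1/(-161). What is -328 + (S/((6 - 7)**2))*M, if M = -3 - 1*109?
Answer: -7528/23 ≈ -327.30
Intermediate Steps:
S = -1/161 ≈ -0.0062112
M = -112 (M = -3 - 109 = -112)
-328 + (S/((6 - 7)**2))*M = -328 - 1/(161*(6 - 7)**2)*(-112) = -328 - 1/(161*((-1)**2))*(-112) = -328 - 1/161/1*(-112) = -328 - 1/161*1*(-112) = -328 - 1/161*(-112) = -328 + 16/23 = -7528/23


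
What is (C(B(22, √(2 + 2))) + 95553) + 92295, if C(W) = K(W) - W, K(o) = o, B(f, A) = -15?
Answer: 187848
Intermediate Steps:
C(W) = 0 (C(W) = W - W = 0)
(C(B(22, √(2 + 2))) + 95553) + 92295 = (0 + 95553) + 92295 = 95553 + 92295 = 187848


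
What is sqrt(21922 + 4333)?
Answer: sqrt(26255) ≈ 162.03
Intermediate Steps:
sqrt(21922 + 4333) = sqrt(26255)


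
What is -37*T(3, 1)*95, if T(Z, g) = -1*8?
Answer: 28120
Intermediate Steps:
T(Z, g) = -8
-37*T(3, 1)*95 = -37*(-8)*95 = 296*95 = 28120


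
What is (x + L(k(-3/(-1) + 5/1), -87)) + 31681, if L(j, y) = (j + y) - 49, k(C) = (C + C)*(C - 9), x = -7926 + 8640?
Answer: 32243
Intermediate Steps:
x = 714
k(C) = 2*C*(-9 + C) (k(C) = (2*C)*(-9 + C) = 2*C*(-9 + C))
L(j, y) = -49 + j + y
(x + L(k(-3/(-1) + 5/1), -87)) + 31681 = (714 + (-49 + 2*(-3/(-1) + 5/1)*(-9 + (-3/(-1) + 5/1)) - 87)) + 31681 = (714 + (-49 + 2*(-3*(-1) + 5*1)*(-9 + (-3*(-1) + 5*1)) - 87)) + 31681 = (714 + (-49 + 2*(3 + 5)*(-9 + (3 + 5)) - 87)) + 31681 = (714 + (-49 + 2*8*(-9 + 8) - 87)) + 31681 = (714 + (-49 + 2*8*(-1) - 87)) + 31681 = (714 + (-49 - 16 - 87)) + 31681 = (714 - 152) + 31681 = 562 + 31681 = 32243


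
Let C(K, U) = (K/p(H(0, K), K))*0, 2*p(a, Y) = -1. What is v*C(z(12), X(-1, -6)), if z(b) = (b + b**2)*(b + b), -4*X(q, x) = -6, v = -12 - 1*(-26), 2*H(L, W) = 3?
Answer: 0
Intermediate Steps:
H(L, W) = 3/2 (H(L, W) = (1/2)*3 = 3/2)
p(a, Y) = -1/2 (p(a, Y) = (1/2)*(-1) = -1/2)
v = 14 (v = -12 + 26 = 14)
X(q, x) = 3/2 (X(q, x) = -1/4*(-6) = 3/2)
z(b) = 2*b*(b + b**2) (z(b) = (b + b**2)*(2*b) = 2*b*(b + b**2))
C(K, U) = 0 (C(K, U) = (K/(-1/2))*0 = (K*(-2))*0 = -2*K*0 = 0)
v*C(z(12), X(-1, -6)) = 14*0 = 0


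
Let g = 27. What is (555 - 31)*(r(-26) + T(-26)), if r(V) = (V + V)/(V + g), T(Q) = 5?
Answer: -24628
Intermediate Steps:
r(V) = 2*V/(27 + V) (r(V) = (V + V)/(V + 27) = (2*V)/(27 + V) = 2*V/(27 + V))
(555 - 31)*(r(-26) + T(-26)) = (555 - 31)*(2*(-26)/(27 - 26) + 5) = 524*(2*(-26)/1 + 5) = 524*(2*(-26)*1 + 5) = 524*(-52 + 5) = 524*(-47) = -24628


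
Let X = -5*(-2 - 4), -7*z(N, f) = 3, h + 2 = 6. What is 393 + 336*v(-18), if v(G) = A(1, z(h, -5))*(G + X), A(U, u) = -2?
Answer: -7671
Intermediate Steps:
h = 4 (h = -2 + 6 = 4)
z(N, f) = -3/7 (z(N, f) = -⅐*3 = -3/7)
X = 30 (X = -5*(-6) = 30)
v(G) = -60 - 2*G (v(G) = -2*(G + 30) = -2*(30 + G) = -60 - 2*G)
393 + 336*v(-18) = 393 + 336*(-60 - 2*(-18)) = 393 + 336*(-60 + 36) = 393 + 336*(-24) = 393 - 8064 = -7671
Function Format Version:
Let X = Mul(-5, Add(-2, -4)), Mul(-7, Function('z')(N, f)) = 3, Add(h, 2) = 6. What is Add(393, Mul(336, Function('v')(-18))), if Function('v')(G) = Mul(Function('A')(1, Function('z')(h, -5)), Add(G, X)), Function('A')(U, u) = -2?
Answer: -7671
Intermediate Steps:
h = 4 (h = Add(-2, 6) = 4)
Function('z')(N, f) = Rational(-3, 7) (Function('z')(N, f) = Mul(Rational(-1, 7), 3) = Rational(-3, 7))
X = 30 (X = Mul(-5, -6) = 30)
Function('v')(G) = Add(-60, Mul(-2, G)) (Function('v')(G) = Mul(-2, Add(G, 30)) = Mul(-2, Add(30, G)) = Add(-60, Mul(-2, G)))
Add(393, Mul(336, Function('v')(-18))) = Add(393, Mul(336, Add(-60, Mul(-2, -18)))) = Add(393, Mul(336, Add(-60, 36))) = Add(393, Mul(336, -24)) = Add(393, -8064) = -7671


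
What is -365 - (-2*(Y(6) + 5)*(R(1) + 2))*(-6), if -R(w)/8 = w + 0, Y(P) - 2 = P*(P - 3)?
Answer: 1435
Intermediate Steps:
Y(P) = 2 + P*(-3 + P) (Y(P) = 2 + P*(P - 3) = 2 + P*(-3 + P))
R(w) = -8*w (R(w) = -8*(w + 0) = -8*w)
-365 - (-2*(Y(6) + 5)*(R(1) + 2))*(-6) = -365 - (-2*((2 + 6**2 - 3*6) + 5)*(-8*1 + 2))*(-6) = -365 - (-2*((2 + 36 - 18) + 5)*(-8 + 2))*(-6) = -365 - (-2*(20 + 5)*(-6))*(-6) = -365 - (-50*(-6))*(-6) = -365 - (-2*(-150))*(-6) = -365 - 300*(-6) = -365 - 1*(-1800) = -365 + 1800 = 1435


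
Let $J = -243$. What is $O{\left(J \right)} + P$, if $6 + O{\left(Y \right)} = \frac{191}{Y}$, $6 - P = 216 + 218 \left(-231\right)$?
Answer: $\frac{12184315}{243} \approx 50141.0$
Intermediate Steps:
$P = 50148$ ($P = 6 - \left(216 + 218 \left(-231\right)\right) = 6 - \left(216 - 50358\right) = 6 - -50142 = 6 + 50142 = 50148$)
$O{\left(Y \right)} = -6 + \frac{191}{Y}$
$O{\left(J \right)} + P = \left(-6 + \frac{191}{-243}\right) + 50148 = \left(-6 + 191 \left(- \frac{1}{243}\right)\right) + 50148 = \left(-6 - \frac{191}{243}\right) + 50148 = - \frac{1649}{243} + 50148 = \frac{12184315}{243}$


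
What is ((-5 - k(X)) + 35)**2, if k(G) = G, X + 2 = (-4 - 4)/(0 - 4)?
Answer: 900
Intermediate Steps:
X = 0 (X = -2 + (-4 - 4)/(0 - 4) = -2 - 8/(-4) = -2 - 8*(-1/4) = -2 + 2 = 0)
((-5 - k(X)) + 35)**2 = ((-5 - 1*0) + 35)**2 = ((-5 + 0) + 35)**2 = (-5 + 35)**2 = 30**2 = 900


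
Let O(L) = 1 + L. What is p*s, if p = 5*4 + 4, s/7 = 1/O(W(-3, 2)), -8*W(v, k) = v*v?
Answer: -1344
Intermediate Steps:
W(v, k) = -v²/8 (W(v, k) = -v*v/8 = -v²/8)
s = -56 (s = 7/(1 - ⅛*(-3)²) = 7/(1 - ⅛*9) = 7/(1 - 9/8) = 7/(-⅛) = 7*(-8) = -56)
p = 24 (p = 20 + 4 = 24)
p*s = 24*(-56) = -1344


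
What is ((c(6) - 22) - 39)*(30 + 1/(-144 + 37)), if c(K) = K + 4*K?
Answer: -99479/107 ≈ -929.71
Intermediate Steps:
c(K) = 5*K
((c(6) - 22) - 39)*(30 + 1/(-144 + 37)) = ((5*6 - 22) - 39)*(30 + 1/(-144 + 37)) = ((30 - 22) - 39)*(30 + 1/(-107)) = (8 - 39)*(30 - 1/107) = -31*3209/107 = -99479/107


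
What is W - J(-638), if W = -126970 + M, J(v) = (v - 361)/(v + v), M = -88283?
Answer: -274663827/1276 ≈ -2.1525e+5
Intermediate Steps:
J(v) = (-361 + v)/(2*v) (J(v) = (-361 + v)/((2*v)) = (-361 + v)*(1/(2*v)) = (-361 + v)/(2*v))
W = -215253 (W = -126970 - 88283 = -215253)
W - J(-638) = -215253 - (-361 - 638)/(2*(-638)) = -215253 - (-1)*(-999)/(2*638) = -215253 - 1*999/1276 = -215253 - 999/1276 = -274663827/1276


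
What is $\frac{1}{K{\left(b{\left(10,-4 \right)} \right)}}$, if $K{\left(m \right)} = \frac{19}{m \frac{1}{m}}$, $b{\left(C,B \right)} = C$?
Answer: $\frac{1}{19} \approx 0.052632$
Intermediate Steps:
$K{\left(m \right)} = 19$ ($K{\left(m \right)} = \frac{19}{1} = 19 \cdot 1 = 19$)
$\frac{1}{K{\left(b{\left(10,-4 \right)} \right)}} = \frac{1}{19}$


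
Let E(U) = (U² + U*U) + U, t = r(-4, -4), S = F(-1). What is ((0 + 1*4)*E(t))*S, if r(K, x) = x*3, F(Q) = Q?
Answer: -1104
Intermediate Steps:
r(K, x) = 3*x
S = -1
t = -12 (t = 3*(-4) = -12)
E(U) = U + 2*U² (E(U) = (U² + U²) + U = 2*U² + U = U + 2*U²)
((0 + 1*4)*E(t))*S = ((0 + 1*4)*(-12*(1 + 2*(-12))))*(-1) = ((0 + 4)*(-12*(1 - 24)))*(-1) = (4*(-12*(-23)))*(-1) = (4*276)*(-1) = 1104*(-1) = -1104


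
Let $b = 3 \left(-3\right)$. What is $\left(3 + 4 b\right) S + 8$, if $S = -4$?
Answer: $140$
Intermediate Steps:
$b = -9$
$\left(3 + 4 b\right) S + 8 = \left(3 + 4 \left(-9\right)\right) \left(-4\right) + 8 = \left(3 - 36\right) \left(-4\right) + 8 = \left(-33\right) \left(-4\right) + 8 = 132 + 8 = 140$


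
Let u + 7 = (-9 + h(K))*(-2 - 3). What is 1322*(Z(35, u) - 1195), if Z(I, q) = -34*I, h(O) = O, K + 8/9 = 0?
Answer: -3152970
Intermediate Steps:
K = -8/9 (K = -8/9 + 0 = -8/9 ≈ -0.88889)
u = 382/9 (u = -7 + (-9 - 8/9)*(-2 - 3) = -7 - 89/9*(-5) = -7 + 445/9 = 382/9 ≈ 42.444)
1322*(Z(35, u) - 1195) = 1322*(-34*35 - 1195) = 1322*(-1190 - 1195) = 1322*(-2385) = -3152970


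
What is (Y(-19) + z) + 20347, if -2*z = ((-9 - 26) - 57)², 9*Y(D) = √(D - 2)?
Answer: 16115 + I*√21/9 ≈ 16115.0 + 0.50918*I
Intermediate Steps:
Y(D) = √(-2 + D)/9 (Y(D) = √(D - 2)/9 = √(-2 + D)/9)
z = -4232 (z = -((-9 - 26) - 57)²/2 = -(-35 - 57)²/2 = -½*(-92)² = -½*8464 = -4232)
(Y(-19) + z) + 20347 = (√(-2 - 19)/9 - 4232) + 20347 = (√(-21)/9 - 4232) + 20347 = ((I*√21)/9 - 4232) + 20347 = (I*√21/9 - 4232) + 20347 = (-4232 + I*√21/9) + 20347 = 16115 + I*√21/9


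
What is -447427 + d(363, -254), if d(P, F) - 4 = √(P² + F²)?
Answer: -447423 + √196285 ≈ -4.4698e+5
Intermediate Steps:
d(P, F) = 4 + √(F² + P²) (d(P, F) = 4 + √(P² + F²) = 4 + √(F² + P²))
-447427 + d(363, -254) = -447427 + (4 + √((-254)² + 363²)) = -447427 + (4 + √(64516 + 131769)) = -447427 + (4 + √196285) = -447423 + √196285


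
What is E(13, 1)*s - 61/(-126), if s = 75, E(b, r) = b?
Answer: 122911/126 ≈ 975.48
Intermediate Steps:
E(13, 1)*s - 61/(-126) = 13*75 - 61/(-126) = 975 - 61*(-1/126) = 975 + 61/126 = 122911/126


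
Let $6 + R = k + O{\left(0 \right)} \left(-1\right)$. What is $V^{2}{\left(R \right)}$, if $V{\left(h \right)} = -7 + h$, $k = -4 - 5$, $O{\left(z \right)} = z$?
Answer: $484$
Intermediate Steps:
$k = -9$
$R = -15$ ($R = -6 + \left(-9 + 0 \left(-1\right)\right) = -6 + \left(-9 + 0\right) = -6 - 9 = -15$)
$V^{2}{\left(R \right)} = \left(-7 - 15\right)^{2} = \left(-22\right)^{2} = 484$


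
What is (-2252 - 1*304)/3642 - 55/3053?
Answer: -1333963/1853171 ≈ -0.71983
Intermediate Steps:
(-2252 - 1*304)/3642 - 55/3053 = (-2252 - 304)*(1/3642) - 55*1/3053 = -2556*1/3642 - 55/3053 = -426/607 - 55/3053 = -1333963/1853171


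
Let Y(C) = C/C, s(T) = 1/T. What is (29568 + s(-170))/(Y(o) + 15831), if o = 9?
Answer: 5026559/2691440 ≈ 1.8676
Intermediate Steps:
Y(C) = 1
(29568 + s(-170))/(Y(o) + 15831) = (29568 + 1/(-170))/(1 + 15831) = (29568 - 1/170)/15832 = (5026559/170)*(1/15832) = 5026559/2691440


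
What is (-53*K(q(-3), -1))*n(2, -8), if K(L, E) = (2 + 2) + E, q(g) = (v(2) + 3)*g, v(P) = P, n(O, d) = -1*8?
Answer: 1272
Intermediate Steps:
n(O, d) = -8
q(g) = 5*g (q(g) = (2 + 3)*g = 5*g)
K(L, E) = 4 + E
(-53*K(q(-3), -1))*n(2, -8) = -53*(4 - 1)*(-8) = -53*3*(-8) = -159*(-8) = 1272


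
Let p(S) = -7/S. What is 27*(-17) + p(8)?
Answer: -3679/8 ≈ -459.88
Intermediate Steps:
27*(-17) + p(8) = 27*(-17) - 7/8 = -459 - 7*⅛ = -459 - 7/8 = -3679/8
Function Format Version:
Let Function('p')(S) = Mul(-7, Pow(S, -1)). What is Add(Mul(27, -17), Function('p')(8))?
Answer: Rational(-3679, 8) ≈ -459.88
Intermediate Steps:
Add(Mul(27, -17), Function('p')(8)) = Add(Mul(27, -17), Mul(-7, Pow(8, -1))) = Add(-459, Mul(-7, Rational(1, 8))) = Add(-459, Rational(-7, 8)) = Rational(-3679, 8)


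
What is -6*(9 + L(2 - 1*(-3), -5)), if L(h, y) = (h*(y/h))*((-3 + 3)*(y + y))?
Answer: -54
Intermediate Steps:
L(h, y) = 0 (L(h, y) = y*(0*(2*y)) = y*0 = 0)
-6*(9 + L(2 - 1*(-3), -5)) = -6*(9 + 0) = -6*9 = -54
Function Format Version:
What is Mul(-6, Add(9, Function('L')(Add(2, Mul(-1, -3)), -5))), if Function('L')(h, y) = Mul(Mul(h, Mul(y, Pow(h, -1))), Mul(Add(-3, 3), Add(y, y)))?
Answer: -54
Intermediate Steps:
Function('L')(h, y) = 0 (Function('L')(h, y) = Mul(y, Mul(0, Mul(2, y))) = Mul(y, 0) = 0)
Mul(-6, Add(9, Function('L')(Add(2, Mul(-1, -3)), -5))) = Mul(-6, Add(9, 0)) = Mul(-6, 9) = -54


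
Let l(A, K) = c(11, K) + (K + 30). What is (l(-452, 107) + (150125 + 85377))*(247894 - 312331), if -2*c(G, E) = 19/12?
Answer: -121470553843/8 ≈ -1.5184e+10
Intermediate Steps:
c(G, E) = -19/24 (c(G, E) = -19/(2*12) = -½*19/12 = -19/24)
l(A, K) = 701/24 + K (l(A, K) = -19/24 + (K + 30) = -19/24 + (30 + K) = 701/24 + K)
(l(-452, 107) + (150125 + 85377))*(247894 - 312331) = ((701/24 + 107) + (150125 + 85377))*(247894 - 312331) = (3269/24 + 235502)*(-64437) = (5655317/24)*(-64437) = -121470553843/8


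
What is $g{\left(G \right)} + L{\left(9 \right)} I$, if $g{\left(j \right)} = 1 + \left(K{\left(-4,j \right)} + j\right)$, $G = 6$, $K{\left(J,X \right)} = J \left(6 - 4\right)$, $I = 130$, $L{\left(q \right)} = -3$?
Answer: $-391$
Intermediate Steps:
$K{\left(J,X \right)} = 2 J$ ($K{\left(J,X \right)} = J 2 = 2 J$)
$g{\left(j \right)} = -7 + j$ ($g{\left(j \right)} = 1 + \left(2 \left(-4\right) + j\right) = 1 + \left(-8 + j\right) = -7 + j$)
$g{\left(G \right)} + L{\left(9 \right)} I = \left(-7 + 6\right) - 390 = -1 - 390 = -391$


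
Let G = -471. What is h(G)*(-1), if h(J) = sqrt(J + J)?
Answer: -I*sqrt(942) ≈ -30.692*I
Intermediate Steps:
h(J) = sqrt(2)*sqrt(J) (h(J) = sqrt(2*J) = sqrt(2)*sqrt(J))
h(G)*(-1) = (sqrt(2)*sqrt(-471))*(-1) = (sqrt(2)*(I*sqrt(471)))*(-1) = (I*sqrt(942))*(-1) = -I*sqrt(942)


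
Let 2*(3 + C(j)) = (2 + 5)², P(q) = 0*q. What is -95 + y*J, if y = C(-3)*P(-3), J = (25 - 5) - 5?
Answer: -95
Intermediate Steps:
P(q) = 0
J = 15 (J = 20 - 5 = 15)
C(j) = 43/2 (C(j) = -3 + (2 + 5)²/2 = -3 + (½)*7² = -3 + (½)*49 = -3 + 49/2 = 43/2)
y = 0 (y = (43/2)*0 = 0)
-95 + y*J = -95 + 0*15 = -95 + 0 = -95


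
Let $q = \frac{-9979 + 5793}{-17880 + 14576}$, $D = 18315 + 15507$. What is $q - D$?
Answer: $- \frac{7981693}{236} \approx -33821.0$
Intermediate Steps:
$D = 33822$
$q = \frac{299}{236}$ ($q = - \frac{4186}{-3304} = \left(-4186\right) \left(- \frac{1}{3304}\right) = \frac{299}{236} \approx 1.2669$)
$q - D = \frac{299}{236} - 33822 = - \frac{7981693}{236}$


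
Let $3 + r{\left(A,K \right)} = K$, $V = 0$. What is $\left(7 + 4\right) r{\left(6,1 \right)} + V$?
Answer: $-22$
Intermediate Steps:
$r{\left(A,K \right)} = -3 + K$
$\left(7 + 4\right) r{\left(6,1 \right)} + V = \left(7 + 4\right) \left(-3 + 1\right) + 0 = 11 \left(-2\right) + 0 = -22 + 0 = -22$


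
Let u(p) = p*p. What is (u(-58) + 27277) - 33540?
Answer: -2899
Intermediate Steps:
u(p) = p**2
(u(-58) + 27277) - 33540 = ((-58)**2 + 27277) - 33540 = (3364 + 27277) - 33540 = 30641 - 33540 = -2899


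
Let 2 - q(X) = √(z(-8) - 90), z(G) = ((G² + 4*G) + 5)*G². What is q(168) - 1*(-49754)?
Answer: 49756 - √2278 ≈ 49708.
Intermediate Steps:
z(G) = G²*(5 + G² + 4*G) (z(G) = (5 + G² + 4*G)*G² = G²*(5 + G² + 4*G))
q(X) = 2 - √2278 (q(X) = 2 - √((-8)²*(5 + (-8)² + 4*(-8)) - 90) = 2 - √(64*(5 + 64 - 32) - 90) = 2 - √(64*37 - 90) = 2 - √(2368 - 90) = 2 - √2278)
q(168) - 1*(-49754) = (2 - √2278) - 1*(-49754) = (2 - √2278) + 49754 = 49756 - √2278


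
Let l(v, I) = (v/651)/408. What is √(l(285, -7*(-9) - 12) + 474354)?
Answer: √929570580840426/44268 ≈ 688.73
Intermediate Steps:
l(v, I) = v/265608 (l(v, I) = (v*(1/651))*(1/408) = (v/651)*(1/408) = v/265608)
√(l(285, -7*(-9) - 12) + 474354) = √((1/265608)*285 + 474354) = √(95/88536 + 474354) = √(41997405839/88536) = √929570580840426/44268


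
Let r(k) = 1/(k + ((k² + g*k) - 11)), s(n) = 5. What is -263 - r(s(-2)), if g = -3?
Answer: -1053/4 ≈ -263.25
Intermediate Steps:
r(k) = 1/(-11 + k² - 2*k) (r(k) = 1/(k + ((k² - 3*k) - 11)) = 1/(k + (-11 + k² - 3*k)) = 1/(-11 + k² - 2*k))
-263 - r(s(-2)) = -263 - 1/(-11 + 5² - 2*5) = -263 - 1/(-11 + 25 - 10) = -263 - 1/4 = -263 - 1*¼ = -263 - ¼ = -1053/4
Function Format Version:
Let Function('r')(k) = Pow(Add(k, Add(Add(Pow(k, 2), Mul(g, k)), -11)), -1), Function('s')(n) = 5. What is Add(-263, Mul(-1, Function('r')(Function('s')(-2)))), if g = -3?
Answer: Rational(-1053, 4) ≈ -263.25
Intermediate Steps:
Function('r')(k) = Pow(Add(-11, Pow(k, 2), Mul(-2, k)), -1) (Function('r')(k) = Pow(Add(k, Add(Add(Pow(k, 2), Mul(-3, k)), -11)), -1) = Pow(Add(k, Add(-11, Pow(k, 2), Mul(-3, k))), -1) = Pow(Add(-11, Pow(k, 2), Mul(-2, k)), -1))
Add(-263, Mul(-1, Function('r')(Function('s')(-2)))) = Add(-263, Mul(-1, Pow(Add(-11, Pow(5, 2), Mul(-2, 5)), -1))) = Add(-263, Mul(-1, Pow(Add(-11, 25, -10), -1))) = Add(-263, Mul(-1, Pow(4, -1))) = Add(-263, Mul(-1, Rational(1, 4))) = Add(-263, Rational(-1, 4)) = Rational(-1053, 4)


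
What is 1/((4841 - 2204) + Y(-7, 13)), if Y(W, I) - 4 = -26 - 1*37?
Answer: 1/2578 ≈ 0.00038790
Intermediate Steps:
Y(W, I) = -59 (Y(W, I) = 4 + (-26 - 1*37) = 4 + (-26 - 37) = 4 - 63 = -59)
1/((4841 - 2204) + Y(-7, 13)) = 1/((4841 - 2204) - 59) = 1/(2637 - 59) = 1/2578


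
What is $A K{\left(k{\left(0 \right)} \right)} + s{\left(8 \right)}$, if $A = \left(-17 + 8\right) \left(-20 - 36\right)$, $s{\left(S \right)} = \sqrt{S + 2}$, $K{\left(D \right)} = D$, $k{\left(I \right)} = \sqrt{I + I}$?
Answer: $\sqrt{10} \approx 3.1623$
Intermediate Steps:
$k{\left(I \right)} = \sqrt{2} \sqrt{I}$ ($k{\left(I \right)} = \sqrt{2 I} = \sqrt{2} \sqrt{I}$)
$s{\left(S \right)} = \sqrt{2 + S}$
$A = 504$ ($A = - 9 \left(-20 - 36\right) = \left(-9\right) \left(-56\right) = 504$)
$A K{\left(k{\left(0 \right)} \right)} + s{\left(8 \right)} = 504 \sqrt{2} \sqrt{0} + \sqrt{2 + 8} = 504 \sqrt{2} \cdot 0 + \sqrt{10} = 504 \cdot 0 + \sqrt{10} = 0 + \sqrt{10} = \sqrt{10}$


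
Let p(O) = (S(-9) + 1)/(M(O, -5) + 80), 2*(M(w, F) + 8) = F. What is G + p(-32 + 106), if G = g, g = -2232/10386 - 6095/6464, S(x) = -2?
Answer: -607710245/518432192 ≈ -1.1722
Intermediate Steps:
M(w, F) = -8 + F/2
p(O) = -2/139 (p(O) = (-2 + 1)/((-8 + (1/2)*(-5)) + 80) = -1/((-8 - 5/2) + 80) = -1/(-21/2 + 80) = -1/139/2 = -1*2/139 = -2/139)
g = -4318351/3729728 (g = -2232*1/10386 - 6095*1/6464 = -124/577 - 6095/6464 = -4318351/3729728 ≈ -1.1578)
G = -4318351/3729728 ≈ -1.1578
G + p(-32 + 106) = -4318351/3729728 - 2/139 = -607710245/518432192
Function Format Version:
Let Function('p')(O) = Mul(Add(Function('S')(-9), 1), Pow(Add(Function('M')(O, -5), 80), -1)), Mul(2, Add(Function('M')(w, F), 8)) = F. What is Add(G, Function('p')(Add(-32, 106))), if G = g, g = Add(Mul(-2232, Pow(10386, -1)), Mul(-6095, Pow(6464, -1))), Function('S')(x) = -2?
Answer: Rational(-607710245, 518432192) ≈ -1.1722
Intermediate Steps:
Function('M')(w, F) = Add(-8, Mul(Rational(1, 2), F))
Function('p')(O) = Rational(-2, 139) (Function('p')(O) = Mul(Add(-2, 1), Pow(Add(Add(-8, Mul(Rational(1, 2), -5)), 80), -1)) = Mul(-1, Pow(Add(Add(-8, Rational(-5, 2)), 80), -1)) = Mul(-1, Pow(Add(Rational(-21, 2), 80), -1)) = Mul(-1, Pow(Rational(139, 2), -1)) = Mul(-1, Rational(2, 139)) = Rational(-2, 139))
g = Rational(-4318351, 3729728) (g = Add(Mul(-2232, Rational(1, 10386)), Mul(-6095, Rational(1, 6464))) = Add(Rational(-124, 577), Rational(-6095, 6464)) = Rational(-4318351, 3729728) ≈ -1.1578)
G = Rational(-4318351, 3729728) ≈ -1.1578
Add(G, Function('p')(Add(-32, 106))) = Add(Rational(-4318351, 3729728), Rational(-2, 139)) = Rational(-607710245, 518432192)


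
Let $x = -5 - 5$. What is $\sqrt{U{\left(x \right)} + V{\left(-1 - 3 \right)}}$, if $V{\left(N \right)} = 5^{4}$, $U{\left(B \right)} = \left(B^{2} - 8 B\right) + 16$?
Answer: $\sqrt{821} \approx 28.653$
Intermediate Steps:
$x = -10$ ($x = -5 - 5 = -10$)
$U{\left(B \right)} = 16 + B^{2} - 8 B$
$V{\left(N \right)} = 625$
$\sqrt{U{\left(x \right)} + V{\left(-1 - 3 \right)}} = \sqrt{\left(16 + \left(-10\right)^{2} - -80\right) + 625} = \sqrt{\left(16 + 100 + 80\right) + 625} = \sqrt{196 + 625} = \sqrt{821}$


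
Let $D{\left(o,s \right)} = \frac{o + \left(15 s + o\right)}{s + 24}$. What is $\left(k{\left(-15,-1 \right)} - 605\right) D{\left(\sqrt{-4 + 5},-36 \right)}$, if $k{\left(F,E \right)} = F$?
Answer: $- \frac{83390}{3} \approx -27797.0$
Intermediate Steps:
$D{\left(o,s \right)} = \frac{2 o + 15 s}{24 + s}$ ($D{\left(o,s \right)} = \frac{o + \left(o + 15 s\right)}{24 + s} = \frac{2 o + 15 s}{24 + s}$)
$\left(k{\left(-15,-1 \right)} - 605\right) D{\left(\sqrt{-4 + 5},-36 \right)} = \left(-15 - 605\right) \frac{2 \sqrt{-4 + 5} + 15 \left(-36\right)}{24 - 36} = - 620 \frac{2 \sqrt{1} - 540}{-12} = - 620 \left(- \frac{2 \cdot 1 - 540}{12}\right) = - 620 \left(- \frac{2 - 540}{12}\right) = - 620 \left(\left(- \frac{1}{12}\right) \left(-538\right)\right) = \left(-620\right) \frac{269}{6} = - \frac{83390}{3}$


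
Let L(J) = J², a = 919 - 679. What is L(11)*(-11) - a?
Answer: -1571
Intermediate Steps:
a = 240
L(11)*(-11) - a = 11²*(-11) - 1*240 = 121*(-11) - 240 = -1331 - 240 = -1571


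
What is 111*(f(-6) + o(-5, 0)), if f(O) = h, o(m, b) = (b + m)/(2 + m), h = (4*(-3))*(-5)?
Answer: 6845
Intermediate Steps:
h = 60 (h = -12*(-5) = 60)
o(m, b) = (b + m)/(2 + m)
f(O) = 60
111*(f(-6) + o(-5, 0)) = 111*(60 + (0 - 5)/(2 - 5)) = 111*(60 - 5/(-3)) = 111*(60 - 1/3*(-5)) = 111*(60 + 5/3) = 111*(185/3) = 6845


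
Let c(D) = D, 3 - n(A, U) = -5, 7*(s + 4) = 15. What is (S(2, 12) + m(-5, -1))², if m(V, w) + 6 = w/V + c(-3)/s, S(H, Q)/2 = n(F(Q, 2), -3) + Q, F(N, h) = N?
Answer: 5419584/4225 ≈ 1282.7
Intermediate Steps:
s = -13/7 (s = -4 + (⅐)*15 = -4 + 15/7 = -13/7 ≈ -1.8571)
n(A, U) = 8 (n(A, U) = 3 - 1*(-5) = 3 + 5 = 8)
S(H, Q) = 16 + 2*Q (S(H, Q) = 2*(8 + Q) = 16 + 2*Q)
m(V, w) = -57/13 + w/V (m(V, w) = -6 + (w/V - 3/(-13/7)) = -6 + (w/V - 3*(-7/13)) = -6 + (w/V + 21/13) = -6 + (21/13 + w/V) = -57/13 + w/V)
(S(2, 12) + m(-5, -1))² = ((16 + 2*12) + (-57/13 - 1/(-5)))² = ((16 + 24) + (-57/13 - 1*(-⅕)))² = (40 + (-57/13 + ⅕))² = (40 - 272/65)² = (2328/65)² = 5419584/4225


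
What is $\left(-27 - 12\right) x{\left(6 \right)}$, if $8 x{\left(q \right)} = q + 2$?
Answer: $-39$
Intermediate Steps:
$x{\left(q \right)} = \frac{1}{4} + \frac{q}{8}$ ($x{\left(q \right)} = \frac{q + 2}{8} = \frac{2 + q}{8} = \frac{1}{4} + \frac{q}{8}$)
$\left(-27 - 12\right) x{\left(6 \right)} = \left(-27 - 12\right) \left(\frac{1}{4} + \frac{1}{8} \cdot 6\right) = - 39 \left(\frac{1}{4} + \frac{3}{4}\right) = \left(-39\right) 1 = -39$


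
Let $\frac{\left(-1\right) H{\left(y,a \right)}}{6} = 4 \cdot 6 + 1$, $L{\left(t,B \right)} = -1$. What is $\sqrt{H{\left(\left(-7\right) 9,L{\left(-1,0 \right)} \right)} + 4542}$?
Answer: $6 \sqrt{122} \approx 66.272$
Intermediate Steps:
$H{\left(y,a \right)} = -150$ ($H{\left(y,a \right)} = - 6 \left(4 \cdot 6 + 1\right) = - 6 \left(24 + 1\right) = \left(-6\right) 25 = -150$)
$\sqrt{H{\left(\left(-7\right) 9,L{\left(-1,0 \right)} \right)} + 4542} = \sqrt{-150 + 4542} = \sqrt{4392} = 6 \sqrt{122}$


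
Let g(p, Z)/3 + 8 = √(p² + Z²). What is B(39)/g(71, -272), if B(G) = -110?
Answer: -880/236883 - 550*√3161/236883 ≈ -0.13425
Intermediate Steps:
g(p, Z) = -24 + 3*√(Z² + p²) (g(p, Z) = -24 + 3*√(p² + Z²) = -24 + 3*√(Z² + p²))
B(39)/g(71, -272) = -110/(-24 + 3*√((-272)² + 71²)) = -110/(-24 + 3*√(73984 + 5041)) = -110/(-24 + 3*√79025) = -110/(-24 + 3*(5*√3161)) = -110/(-24 + 15*√3161)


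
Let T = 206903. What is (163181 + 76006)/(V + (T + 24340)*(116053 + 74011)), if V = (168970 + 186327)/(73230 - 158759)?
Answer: 20457424923/3759082474457711 ≈ 5.4421e-6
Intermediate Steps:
V = -355297/85529 (V = 355297/(-85529) = 355297*(-1/85529) = -355297/85529 ≈ -4.1541)
(163181 + 76006)/(V + (T + 24340)*(116053 + 74011)) = (163181 + 76006)/(-355297/85529 + (206903 + 24340)*(116053 + 74011)) = 239187/(-355297/85529 + 231243*190064) = 239187/(-355297/85529 + 43950969552) = 239187/(3759082474457711/85529) = 239187*(85529/3759082474457711) = 20457424923/3759082474457711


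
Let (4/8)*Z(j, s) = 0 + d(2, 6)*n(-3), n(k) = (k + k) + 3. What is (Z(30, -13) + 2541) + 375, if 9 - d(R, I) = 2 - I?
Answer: 2838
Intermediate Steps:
n(k) = 3 + 2*k (n(k) = 2*k + 3 = 3 + 2*k)
d(R, I) = 7 + I (d(R, I) = 9 - (2 - I) = 9 + (-2 + I) = 7 + I)
Z(j, s) = -78 (Z(j, s) = 2*(0 + (7 + 6)*(3 + 2*(-3))) = 2*(0 + 13*(3 - 6)) = 2*(0 + 13*(-3)) = 2*(0 - 39) = 2*(-39) = -78)
(Z(30, -13) + 2541) + 375 = (-78 + 2541) + 375 = 2463 + 375 = 2838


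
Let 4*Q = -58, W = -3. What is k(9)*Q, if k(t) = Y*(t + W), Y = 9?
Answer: -783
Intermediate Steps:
k(t) = -27 + 9*t (k(t) = 9*(t - 3) = 9*(-3 + t) = -27 + 9*t)
Q = -29/2 (Q = (1/4)*(-58) = -29/2 ≈ -14.500)
k(9)*Q = (-27 + 9*9)*(-29/2) = (-27 + 81)*(-29/2) = 54*(-29/2) = -783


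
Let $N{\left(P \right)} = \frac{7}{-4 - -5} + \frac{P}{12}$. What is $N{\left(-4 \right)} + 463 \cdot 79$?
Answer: $\frac{109751}{3} \approx 36584.0$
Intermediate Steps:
$N{\left(P \right)} = 7 + \frac{P}{12}$ ($N{\left(P \right)} = \frac{7}{-4 + 5} + P \frac{1}{12} = \frac{7}{1} + \frac{P}{12} = 7 \cdot 1 + \frac{P}{12} = 7 + \frac{P}{12}$)
$N{\left(-4 \right)} + 463 \cdot 79 = \left(7 + \frac{1}{12} \left(-4\right)\right) + 463 \cdot 79 = \left(7 - \frac{1}{3}\right) + 36577 = \frac{20}{3} + 36577 = \frac{109751}{3}$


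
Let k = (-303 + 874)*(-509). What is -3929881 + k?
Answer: -4220520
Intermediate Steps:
k = -290639 (k = 571*(-509) = -290639)
-3929881 + k = -3929881 - 290639 = -4220520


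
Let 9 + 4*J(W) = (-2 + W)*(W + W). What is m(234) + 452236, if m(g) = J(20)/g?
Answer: 47032623/104 ≈ 4.5224e+5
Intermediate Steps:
J(W) = -9/4 + W*(-2 + W)/2 (J(W) = -9/4 + ((-2 + W)*(W + W))/4 = -9/4 + ((-2 + W)*(2*W))/4 = -9/4 + (2*W*(-2 + W))/4 = -9/4 + W*(-2 + W)/2)
m(g) = 711/(4*g) (m(g) = (-9/4 + (1/2)*20**2 - 1*20)/g = (-9/4 + (1/2)*400 - 20)/g = (-9/4 + 200 - 20)/g = 711/(4*g))
m(234) + 452236 = (711/4)/234 + 452236 = (711/4)*(1/234) + 452236 = 79/104 + 452236 = 47032623/104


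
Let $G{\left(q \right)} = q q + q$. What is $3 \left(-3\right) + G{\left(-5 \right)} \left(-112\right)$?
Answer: $-2249$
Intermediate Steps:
$G{\left(q \right)} = q + q^{2}$ ($G{\left(q \right)} = q^{2} + q = q + q^{2}$)
$3 \left(-3\right) + G{\left(-5 \right)} \left(-112\right) = 3 \left(-3\right) + - 5 \left(1 - 5\right) \left(-112\right) = -9 + \left(-5\right) \left(-4\right) \left(-112\right) = -9 + 20 \left(-112\right) = -9 - 2240 = -2249$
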